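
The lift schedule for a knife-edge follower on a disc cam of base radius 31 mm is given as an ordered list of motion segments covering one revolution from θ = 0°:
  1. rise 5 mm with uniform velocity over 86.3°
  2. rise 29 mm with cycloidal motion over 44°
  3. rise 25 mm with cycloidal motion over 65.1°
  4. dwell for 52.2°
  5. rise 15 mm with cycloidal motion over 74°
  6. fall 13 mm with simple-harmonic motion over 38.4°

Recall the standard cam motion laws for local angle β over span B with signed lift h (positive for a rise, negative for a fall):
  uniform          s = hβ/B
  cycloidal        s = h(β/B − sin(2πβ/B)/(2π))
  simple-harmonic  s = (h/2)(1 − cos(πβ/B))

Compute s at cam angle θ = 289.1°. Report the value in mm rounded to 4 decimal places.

seg 1 [0°–86.3°] uniform, h=5: full span → s += 5 → s = 5.0000
seg 2 [86.3°–130.3°] cycloidal, h=29: full span → s += 29 → s = 34.0000
seg 3 [130.3°–195.4°] cycloidal, h=25: full span → s += 25 → s = 59.0000
seg 4 [195.4°–247.6°] dwell: s stays 59.0000
seg 5 [247.6°–321.6°] cycloidal, h=15: θ=289.1° here. β=41.5, B=74. 15·(0.5608 − sin(2π·0.5608)/(2π)) = 9.3023 → s = 68.3023

68.3023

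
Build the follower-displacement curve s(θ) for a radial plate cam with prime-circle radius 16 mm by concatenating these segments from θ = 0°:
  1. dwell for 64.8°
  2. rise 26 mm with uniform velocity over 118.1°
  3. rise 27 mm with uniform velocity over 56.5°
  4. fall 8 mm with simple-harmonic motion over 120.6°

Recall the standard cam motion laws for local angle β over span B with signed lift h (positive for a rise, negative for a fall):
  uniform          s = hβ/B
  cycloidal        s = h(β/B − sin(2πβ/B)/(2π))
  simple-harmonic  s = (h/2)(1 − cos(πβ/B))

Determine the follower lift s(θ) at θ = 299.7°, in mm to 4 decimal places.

seg 1 [0°–64.8°] dwell: s stays 0.0000
seg 2 [64.8°–182.9°] uniform, h=26: full span → s += 26 → s = 26.0000
seg 3 [182.9°–239.4°] uniform, h=27: full span → s += 27 → s = 53.0000
seg 4 [239.4°–360°] simple-harmonic, h=-8: θ=299.7° here. β=60.3, B=120.6. -8/2·(1 − cos(π·0.5000)) = -4.0000 → s = 49.0000

49.0000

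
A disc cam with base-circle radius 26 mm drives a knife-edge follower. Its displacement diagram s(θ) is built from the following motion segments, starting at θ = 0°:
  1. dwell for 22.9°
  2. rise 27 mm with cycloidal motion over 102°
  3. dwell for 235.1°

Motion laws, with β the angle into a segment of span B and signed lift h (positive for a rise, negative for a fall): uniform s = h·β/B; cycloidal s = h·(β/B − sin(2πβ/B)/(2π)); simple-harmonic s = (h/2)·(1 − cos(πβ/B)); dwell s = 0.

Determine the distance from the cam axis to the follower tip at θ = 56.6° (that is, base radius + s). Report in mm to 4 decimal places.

seg 1 [0°–22.9°] dwell: s stays 0.0000
seg 2 [22.9°–124.9°] cycloidal, h=27: θ=56.6° here. β=33.7, B=102. 27·(0.3304 − sin(2π·0.3304)/(2π)) = 5.1601 → s = 5.1601
radial distance = base radius + s = 26 + 5.1601 = 31.1601

31.1601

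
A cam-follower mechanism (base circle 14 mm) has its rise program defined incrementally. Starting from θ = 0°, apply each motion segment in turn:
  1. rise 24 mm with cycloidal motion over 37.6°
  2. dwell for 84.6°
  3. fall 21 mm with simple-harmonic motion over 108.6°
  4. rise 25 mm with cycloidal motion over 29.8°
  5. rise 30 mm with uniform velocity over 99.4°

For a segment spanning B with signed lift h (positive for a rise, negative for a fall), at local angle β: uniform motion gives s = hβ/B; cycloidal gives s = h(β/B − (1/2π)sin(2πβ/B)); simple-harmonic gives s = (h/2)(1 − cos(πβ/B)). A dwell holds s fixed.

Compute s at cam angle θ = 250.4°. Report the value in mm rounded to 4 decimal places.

seg 1 [0°–37.6°] cycloidal, h=24: full span → s += 24 → s = 24.0000
seg 2 [37.6°–122.2°] dwell: s stays 24.0000
seg 3 [122.2°–230.8°] simple-harmonic, h=-21: full span → s += -21 → s = 3.0000
seg 4 [230.8°–260.6°] cycloidal, h=25: θ=250.4° here. β=19.6, B=29.8. 25·(0.6577 − sin(2π·0.6577)/(2π)) = 19.7715 → s = 22.7715

22.7715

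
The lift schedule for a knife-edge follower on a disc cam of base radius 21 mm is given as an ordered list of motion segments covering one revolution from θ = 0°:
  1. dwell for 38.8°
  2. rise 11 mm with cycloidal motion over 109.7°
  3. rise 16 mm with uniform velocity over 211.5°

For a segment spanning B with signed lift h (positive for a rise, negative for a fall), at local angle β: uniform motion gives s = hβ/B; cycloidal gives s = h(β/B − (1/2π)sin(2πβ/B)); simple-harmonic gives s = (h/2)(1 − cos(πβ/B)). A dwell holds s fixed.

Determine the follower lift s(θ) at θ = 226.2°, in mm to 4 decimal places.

seg 1 [0°–38.8°] dwell: s stays 0.0000
seg 2 [38.8°–148.5°] cycloidal, h=11: full span → s += 11 → s = 11.0000
seg 3 [148.5°–360°] uniform, h=16: θ=226.2° here. β=77.7, B=211.5. 16·77.7/211.5 = 5.8780 → s = 16.8780

16.8780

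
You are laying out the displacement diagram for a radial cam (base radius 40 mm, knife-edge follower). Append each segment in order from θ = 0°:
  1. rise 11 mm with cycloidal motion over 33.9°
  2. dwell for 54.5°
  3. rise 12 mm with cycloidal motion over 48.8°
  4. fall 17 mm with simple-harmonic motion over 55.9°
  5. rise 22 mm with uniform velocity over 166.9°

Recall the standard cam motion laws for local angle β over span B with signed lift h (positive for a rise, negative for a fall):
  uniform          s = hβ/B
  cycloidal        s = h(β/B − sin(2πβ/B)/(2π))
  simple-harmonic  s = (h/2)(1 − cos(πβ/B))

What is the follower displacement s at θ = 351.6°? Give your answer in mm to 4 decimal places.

seg 1 [0°–33.9°] cycloidal, h=11: full span → s += 11 → s = 11.0000
seg 2 [33.9°–88.4°] dwell: s stays 11.0000
seg 3 [88.4°–137.2°] cycloidal, h=12: full span → s += 12 → s = 23.0000
seg 4 [137.2°–193.1°] simple-harmonic, h=-17: full span → s += -17 → s = 6.0000
seg 5 [193.1°–360°] uniform, h=22: θ=351.6° here. β=158.5, B=166.9. 22·158.5/166.9 = 20.8928 → s = 26.8928

26.8928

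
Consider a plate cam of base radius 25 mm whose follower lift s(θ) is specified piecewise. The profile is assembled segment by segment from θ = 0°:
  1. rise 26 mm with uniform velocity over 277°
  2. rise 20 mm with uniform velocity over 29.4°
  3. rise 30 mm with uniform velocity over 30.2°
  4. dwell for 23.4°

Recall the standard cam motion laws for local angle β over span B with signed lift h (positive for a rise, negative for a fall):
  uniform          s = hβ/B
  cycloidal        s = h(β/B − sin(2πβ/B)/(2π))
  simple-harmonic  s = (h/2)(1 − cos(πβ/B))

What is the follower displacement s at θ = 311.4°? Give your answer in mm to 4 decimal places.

seg 1 [0°–277°] uniform, h=26: full span → s += 26 → s = 26.0000
seg 2 [277°–306.4°] uniform, h=20: full span → s += 20 → s = 46.0000
seg 3 [306.4°–336.6°] uniform, h=30: θ=311.4° here. β=5, B=30.2. 30·5/30.2 = 4.9669 → s = 50.9669

50.9669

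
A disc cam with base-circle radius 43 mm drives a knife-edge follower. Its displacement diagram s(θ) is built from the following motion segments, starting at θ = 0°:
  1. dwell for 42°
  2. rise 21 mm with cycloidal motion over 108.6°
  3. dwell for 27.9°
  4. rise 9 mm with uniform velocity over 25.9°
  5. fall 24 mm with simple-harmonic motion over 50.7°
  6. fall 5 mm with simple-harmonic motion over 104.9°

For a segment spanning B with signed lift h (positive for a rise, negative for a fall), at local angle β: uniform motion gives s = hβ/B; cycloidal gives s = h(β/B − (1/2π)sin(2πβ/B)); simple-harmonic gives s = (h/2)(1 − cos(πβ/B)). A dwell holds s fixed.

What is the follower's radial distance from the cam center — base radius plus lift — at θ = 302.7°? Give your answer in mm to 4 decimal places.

seg 1 [0°–42°] dwell: s stays 0.0000
seg 2 [42°–150.6°] cycloidal, h=21: full span → s += 21 → s = 21.0000
seg 3 [150.6°–178.5°] dwell: s stays 21.0000
seg 4 [178.5°–204.4°] uniform, h=9: full span → s += 9 → s = 30.0000
seg 5 [204.4°–255.1°] simple-harmonic, h=-24: full span → s += -24 → s = 6.0000
seg 6 [255.1°–360°] simple-harmonic, h=-5: θ=302.7° here. β=47.6, B=104.9. -5/2·(1 − cos(π·0.4538)) = -2.1382 → s = 3.8618
radial distance = base radius + s = 43 + 3.8618 = 46.8618

46.8618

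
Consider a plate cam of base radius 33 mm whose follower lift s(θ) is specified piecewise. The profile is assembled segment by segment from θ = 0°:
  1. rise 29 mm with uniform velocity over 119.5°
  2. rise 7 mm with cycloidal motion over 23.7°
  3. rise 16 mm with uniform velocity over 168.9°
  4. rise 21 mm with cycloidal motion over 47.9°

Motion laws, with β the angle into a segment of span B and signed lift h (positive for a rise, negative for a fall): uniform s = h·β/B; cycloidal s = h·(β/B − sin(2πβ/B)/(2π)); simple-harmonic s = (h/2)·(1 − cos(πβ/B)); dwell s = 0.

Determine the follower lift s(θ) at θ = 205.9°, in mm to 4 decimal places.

seg 1 [0°–119.5°] uniform, h=29: full span → s += 29 → s = 29.0000
seg 2 [119.5°–143.2°] cycloidal, h=7: full span → s += 7 → s = 36.0000
seg 3 [143.2°–312.1°] uniform, h=16: θ=205.9° here. β=62.7, B=168.9. 16·62.7/168.9 = 5.9396 → s = 41.9396

41.9396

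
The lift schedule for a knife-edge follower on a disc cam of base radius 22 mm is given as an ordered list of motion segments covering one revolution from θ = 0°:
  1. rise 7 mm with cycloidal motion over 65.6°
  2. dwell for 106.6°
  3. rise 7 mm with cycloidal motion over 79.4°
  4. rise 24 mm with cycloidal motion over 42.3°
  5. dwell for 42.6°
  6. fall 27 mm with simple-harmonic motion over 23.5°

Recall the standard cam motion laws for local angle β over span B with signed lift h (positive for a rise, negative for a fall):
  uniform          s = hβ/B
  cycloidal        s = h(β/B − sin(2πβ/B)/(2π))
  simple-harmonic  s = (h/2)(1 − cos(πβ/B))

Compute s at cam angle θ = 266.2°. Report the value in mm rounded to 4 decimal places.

seg 1 [0°–65.6°] cycloidal, h=7: full span → s += 7 → s = 7.0000
seg 2 [65.6°–172.2°] dwell: s stays 7.0000
seg 3 [172.2°–251.6°] cycloidal, h=7: full span → s += 7 → s = 14.0000
seg 4 [251.6°–293.9°] cycloidal, h=24: θ=266.2° here. β=14.6, B=42.3. 24·(0.3452 − sin(2π·0.3452)/(2π)) = 5.1265 → s = 19.1265

19.1265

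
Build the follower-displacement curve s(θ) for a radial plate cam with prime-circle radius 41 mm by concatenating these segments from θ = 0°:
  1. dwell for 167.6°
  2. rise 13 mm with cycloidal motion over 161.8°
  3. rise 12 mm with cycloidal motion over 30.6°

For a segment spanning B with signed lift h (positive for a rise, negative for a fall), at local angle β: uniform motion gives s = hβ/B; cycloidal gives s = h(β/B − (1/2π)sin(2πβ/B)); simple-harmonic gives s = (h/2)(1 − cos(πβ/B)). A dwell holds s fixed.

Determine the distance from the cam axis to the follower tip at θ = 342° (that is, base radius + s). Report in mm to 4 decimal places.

seg 1 [0°–167.6°] dwell: s stays 0.0000
seg 2 [167.6°–329.4°] cycloidal, h=13: full span → s += 13 → s = 13.0000
seg 3 [329.4°–360°] cycloidal, h=12: θ=342° here. β=12.6, B=30.6. 12·(0.4118 − sin(2π·0.4118)/(2π)) = 3.9358 → s = 16.9358
radial distance = base radius + s = 41 + 16.9358 = 57.9358

57.9358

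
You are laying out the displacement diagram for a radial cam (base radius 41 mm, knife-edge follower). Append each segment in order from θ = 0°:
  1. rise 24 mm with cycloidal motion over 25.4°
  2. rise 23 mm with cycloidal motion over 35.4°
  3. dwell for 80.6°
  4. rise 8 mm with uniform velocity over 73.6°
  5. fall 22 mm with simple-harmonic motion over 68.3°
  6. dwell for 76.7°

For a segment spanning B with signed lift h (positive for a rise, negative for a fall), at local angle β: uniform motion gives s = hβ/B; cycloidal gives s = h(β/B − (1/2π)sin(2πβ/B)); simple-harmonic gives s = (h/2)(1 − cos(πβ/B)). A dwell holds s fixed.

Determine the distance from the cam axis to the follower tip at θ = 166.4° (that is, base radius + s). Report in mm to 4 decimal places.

seg 1 [0°–25.4°] cycloidal, h=24: full span → s += 24 → s = 24.0000
seg 2 [25.4°–60.8°] cycloidal, h=23: full span → s += 23 → s = 47.0000
seg 3 [60.8°–141.4°] dwell: s stays 47.0000
seg 4 [141.4°–215°] uniform, h=8: θ=166.4° here. β=25, B=73.6. 8·25/73.6 = 2.7174 → s = 49.7174
radial distance = base radius + s = 41 + 49.7174 = 90.7174

90.7174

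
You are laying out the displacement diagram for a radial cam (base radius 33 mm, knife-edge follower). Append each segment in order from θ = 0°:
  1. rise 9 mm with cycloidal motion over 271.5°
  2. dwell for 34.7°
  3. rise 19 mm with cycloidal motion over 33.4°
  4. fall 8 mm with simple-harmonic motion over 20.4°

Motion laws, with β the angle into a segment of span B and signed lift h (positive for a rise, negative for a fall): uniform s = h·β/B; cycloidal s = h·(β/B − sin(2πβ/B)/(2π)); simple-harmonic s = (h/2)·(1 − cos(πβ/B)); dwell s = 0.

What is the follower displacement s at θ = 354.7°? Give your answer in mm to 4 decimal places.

seg 1 [0°–271.5°] cycloidal, h=9: full span → s += 9 → s = 9.0000
seg 2 [271.5°–306.2°] dwell: s stays 9.0000
seg 3 [306.2°–339.6°] cycloidal, h=19: full span → s += 19 → s = 28.0000
seg 4 [339.6°–360°] simple-harmonic, h=-8: θ=354.7° here. β=15.1, B=20.4. -8/2·(1 − cos(π·0.7402)) = -6.7400 → s = 21.2600

21.2600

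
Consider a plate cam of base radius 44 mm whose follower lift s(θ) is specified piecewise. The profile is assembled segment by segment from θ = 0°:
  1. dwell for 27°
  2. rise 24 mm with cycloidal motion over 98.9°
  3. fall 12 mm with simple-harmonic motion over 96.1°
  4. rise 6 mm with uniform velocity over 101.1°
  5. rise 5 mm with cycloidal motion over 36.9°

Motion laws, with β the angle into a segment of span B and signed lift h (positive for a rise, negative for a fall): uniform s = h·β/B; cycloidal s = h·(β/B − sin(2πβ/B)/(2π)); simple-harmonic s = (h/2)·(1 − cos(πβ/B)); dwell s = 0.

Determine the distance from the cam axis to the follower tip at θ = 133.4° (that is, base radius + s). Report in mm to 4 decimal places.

seg 1 [0°–27°] dwell: s stays 0.0000
seg 2 [27°–125.9°] cycloidal, h=24: full span → s += 24 → s = 24.0000
seg 3 [125.9°–222°] simple-harmonic, h=-12: θ=133.4° here. β=7.5, B=96.1. -12/2·(1 − cos(π·0.0780)) = -0.1794 → s = 23.8206
radial distance = base radius + s = 44 + 23.8206 = 67.8206

67.8206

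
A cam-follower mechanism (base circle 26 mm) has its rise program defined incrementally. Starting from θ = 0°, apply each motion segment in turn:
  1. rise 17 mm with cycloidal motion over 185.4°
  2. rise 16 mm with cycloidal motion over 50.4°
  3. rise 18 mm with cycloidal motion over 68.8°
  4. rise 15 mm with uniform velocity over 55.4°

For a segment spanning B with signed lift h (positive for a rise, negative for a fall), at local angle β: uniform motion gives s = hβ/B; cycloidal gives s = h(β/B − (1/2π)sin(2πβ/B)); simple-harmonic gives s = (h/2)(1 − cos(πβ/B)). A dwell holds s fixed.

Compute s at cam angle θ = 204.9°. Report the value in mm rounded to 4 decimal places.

seg 1 [0°–185.4°] cycloidal, h=17: full span → s += 17 → s = 17.0000
seg 2 [185.4°–235.8°] cycloidal, h=16: θ=204.9° here. β=19.5, B=50.4. 16·(0.3869 − sin(2π·0.3869)/(2π)) = 4.5294 → s = 21.5294

21.5294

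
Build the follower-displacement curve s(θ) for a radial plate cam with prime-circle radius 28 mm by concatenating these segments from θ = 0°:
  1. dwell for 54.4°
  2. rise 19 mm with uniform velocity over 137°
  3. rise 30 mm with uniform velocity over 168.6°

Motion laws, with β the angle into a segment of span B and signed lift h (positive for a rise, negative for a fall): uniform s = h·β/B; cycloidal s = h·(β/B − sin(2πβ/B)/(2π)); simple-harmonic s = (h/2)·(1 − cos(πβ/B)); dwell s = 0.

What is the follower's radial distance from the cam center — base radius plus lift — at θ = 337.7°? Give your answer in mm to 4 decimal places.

seg 1 [0°–54.4°] dwell: s stays 0.0000
seg 2 [54.4°–191.4°] uniform, h=19: full span → s += 19 → s = 19.0000
seg 3 [191.4°–360°] uniform, h=30: θ=337.7° here. β=146.3, B=168.6. 30·146.3/168.6 = 26.0320 → s = 45.0320
radial distance = base radius + s = 28 + 45.0320 = 73.0320

73.0320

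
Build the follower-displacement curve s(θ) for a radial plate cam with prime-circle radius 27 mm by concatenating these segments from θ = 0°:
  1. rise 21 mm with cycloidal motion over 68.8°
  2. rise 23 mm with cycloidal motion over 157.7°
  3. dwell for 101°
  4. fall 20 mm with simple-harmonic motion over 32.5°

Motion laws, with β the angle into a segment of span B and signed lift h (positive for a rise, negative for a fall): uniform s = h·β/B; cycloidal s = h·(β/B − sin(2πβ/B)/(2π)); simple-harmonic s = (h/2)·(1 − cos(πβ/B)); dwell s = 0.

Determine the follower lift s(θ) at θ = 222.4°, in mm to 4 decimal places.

seg 1 [0°–68.8°] cycloidal, h=21: full span → s += 21 → s = 21.0000
seg 2 [68.8°–226.5°] cycloidal, h=23: θ=222.4° here. β=153.6, B=157.7. 23·(0.9740 − sin(2π·0.9740)/(2π)) = 22.9973 → s = 43.9973

43.9973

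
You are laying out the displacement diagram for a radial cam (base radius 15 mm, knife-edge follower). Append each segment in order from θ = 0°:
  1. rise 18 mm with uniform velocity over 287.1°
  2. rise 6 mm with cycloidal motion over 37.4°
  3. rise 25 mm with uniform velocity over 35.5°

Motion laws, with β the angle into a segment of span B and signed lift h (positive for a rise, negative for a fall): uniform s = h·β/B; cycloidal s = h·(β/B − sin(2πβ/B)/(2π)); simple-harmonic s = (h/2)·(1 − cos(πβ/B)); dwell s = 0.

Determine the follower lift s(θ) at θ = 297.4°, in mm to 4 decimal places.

seg 1 [0°–287.1°] uniform, h=18: full span → s += 18 → s = 18.0000
seg 2 [287.1°–324.5°] cycloidal, h=6: θ=297.4° here. β=10.3, B=37.4. 6·(0.2754 − sin(2π·0.2754)/(2π)) = 0.7096 → s = 18.7096

18.7096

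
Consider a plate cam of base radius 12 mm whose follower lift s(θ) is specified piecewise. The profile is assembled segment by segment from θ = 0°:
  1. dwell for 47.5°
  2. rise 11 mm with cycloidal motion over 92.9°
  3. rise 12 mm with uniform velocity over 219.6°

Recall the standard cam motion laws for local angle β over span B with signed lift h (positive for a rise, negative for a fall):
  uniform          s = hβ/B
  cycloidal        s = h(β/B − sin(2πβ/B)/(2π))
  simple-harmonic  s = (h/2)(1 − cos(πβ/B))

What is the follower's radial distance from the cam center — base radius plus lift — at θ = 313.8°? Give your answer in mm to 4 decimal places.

seg 1 [0°–47.5°] dwell: s stays 0.0000
seg 2 [47.5°–140.4°] cycloidal, h=11: full span → s += 11 → s = 11.0000
seg 3 [140.4°–360°] uniform, h=12: θ=313.8° here. β=173.4, B=219.6. 12·173.4/219.6 = 9.4754 → s = 20.4754
radial distance = base radius + s = 12 + 20.4754 = 32.4754

32.4754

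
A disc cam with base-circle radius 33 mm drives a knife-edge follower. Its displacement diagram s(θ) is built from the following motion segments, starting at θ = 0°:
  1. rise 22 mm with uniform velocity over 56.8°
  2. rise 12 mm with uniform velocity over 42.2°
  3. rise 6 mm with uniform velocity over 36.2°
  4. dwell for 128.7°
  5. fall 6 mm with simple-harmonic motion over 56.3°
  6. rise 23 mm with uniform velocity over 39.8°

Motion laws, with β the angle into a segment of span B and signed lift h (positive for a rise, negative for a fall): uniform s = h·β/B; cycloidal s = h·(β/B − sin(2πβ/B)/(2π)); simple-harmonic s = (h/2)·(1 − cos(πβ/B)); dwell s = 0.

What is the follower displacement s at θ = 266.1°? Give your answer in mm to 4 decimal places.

seg 1 [0°–56.8°] uniform, h=22: full span → s += 22 → s = 22.0000
seg 2 [56.8°–99°] uniform, h=12: full span → s += 12 → s = 34.0000
seg 3 [99°–135.2°] uniform, h=6: full span → s += 6 → s = 40.0000
seg 4 [135.2°–263.9°] dwell: s stays 40.0000
seg 5 [263.9°–320.2°] simple-harmonic, h=-6: θ=266.1° here. β=2.2, B=56.3. -6/2·(1 − cos(π·0.0391)) = -0.0226 → s = 39.9774

39.9774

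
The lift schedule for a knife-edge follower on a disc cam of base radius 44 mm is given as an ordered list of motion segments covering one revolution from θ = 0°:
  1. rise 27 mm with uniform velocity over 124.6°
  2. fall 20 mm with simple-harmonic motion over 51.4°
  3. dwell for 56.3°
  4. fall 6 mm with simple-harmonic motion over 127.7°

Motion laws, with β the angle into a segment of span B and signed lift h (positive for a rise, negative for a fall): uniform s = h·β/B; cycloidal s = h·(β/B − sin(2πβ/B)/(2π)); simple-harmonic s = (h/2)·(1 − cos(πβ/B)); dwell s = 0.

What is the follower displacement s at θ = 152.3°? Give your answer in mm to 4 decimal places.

seg 1 [0°–124.6°] uniform, h=27: full span → s += 27 → s = 27.0000
seg 2 [124.6°–176°] simple-harmonic, h=-20: θ=152.3° here. β=27.7, B=51.4. -20/2·(1 − cos(π·0.5389)) = -11.2194 → s = 15.7806

15.7806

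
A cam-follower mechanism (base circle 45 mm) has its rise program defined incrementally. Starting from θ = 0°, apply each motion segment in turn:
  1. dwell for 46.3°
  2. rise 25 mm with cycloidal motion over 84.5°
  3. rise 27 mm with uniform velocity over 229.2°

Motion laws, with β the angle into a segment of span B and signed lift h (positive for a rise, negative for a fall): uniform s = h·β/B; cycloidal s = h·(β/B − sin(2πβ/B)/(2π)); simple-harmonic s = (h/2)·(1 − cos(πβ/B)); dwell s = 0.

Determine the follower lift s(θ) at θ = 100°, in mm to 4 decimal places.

seg 1 [0°–46.3°] dwell: s stays 0.0000
seg 2 [46.3°–130.8°] cycloidal, h=25: θ=100° here. β=53.7, B=84.5. 25·(0.6355 − sin(2π·0.6355)/(2π)) = 18.8805 → s = 18.8805

18.8805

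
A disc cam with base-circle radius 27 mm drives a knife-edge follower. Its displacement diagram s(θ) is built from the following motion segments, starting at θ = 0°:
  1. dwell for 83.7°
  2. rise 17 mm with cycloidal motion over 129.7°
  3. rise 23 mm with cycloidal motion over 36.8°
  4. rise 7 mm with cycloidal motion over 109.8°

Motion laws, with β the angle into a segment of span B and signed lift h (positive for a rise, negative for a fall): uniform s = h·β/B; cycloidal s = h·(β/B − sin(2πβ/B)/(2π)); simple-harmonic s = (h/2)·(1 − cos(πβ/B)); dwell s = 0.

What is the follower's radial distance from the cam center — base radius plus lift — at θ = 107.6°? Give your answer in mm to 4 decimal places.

seg 1 [0°–83.7°] dwell: s stays 0.0000
seg 2 [83.7°–213.4°] cycloidal, h=17: θ=107.6° here. β=23.9, B=129.7. 17·(0.1843 − sin(2π·0.1843)/(2π)) = 0.6545 → s = 0.6545
radial distance = base radius + s = 27 + 0.6545 = 27.6545

27.6545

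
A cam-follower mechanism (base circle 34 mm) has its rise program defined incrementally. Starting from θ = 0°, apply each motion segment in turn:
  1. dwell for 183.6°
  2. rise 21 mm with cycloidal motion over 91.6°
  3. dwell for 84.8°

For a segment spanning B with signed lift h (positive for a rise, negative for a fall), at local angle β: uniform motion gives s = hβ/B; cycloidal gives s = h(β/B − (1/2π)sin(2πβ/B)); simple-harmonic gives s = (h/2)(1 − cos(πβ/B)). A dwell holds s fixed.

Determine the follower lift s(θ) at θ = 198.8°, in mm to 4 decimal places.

seg 1 [0°–183.6°] dwell: s stays 0.0000
seg 2 [183.6°–275.2°] cycloidal, h=21: θ=198.8° here. β=15.2, B=91.6. 21·(0.1659 − sin(2π·0.1659)/(2π)) = 0.5979 → s = 0.5979

0.5979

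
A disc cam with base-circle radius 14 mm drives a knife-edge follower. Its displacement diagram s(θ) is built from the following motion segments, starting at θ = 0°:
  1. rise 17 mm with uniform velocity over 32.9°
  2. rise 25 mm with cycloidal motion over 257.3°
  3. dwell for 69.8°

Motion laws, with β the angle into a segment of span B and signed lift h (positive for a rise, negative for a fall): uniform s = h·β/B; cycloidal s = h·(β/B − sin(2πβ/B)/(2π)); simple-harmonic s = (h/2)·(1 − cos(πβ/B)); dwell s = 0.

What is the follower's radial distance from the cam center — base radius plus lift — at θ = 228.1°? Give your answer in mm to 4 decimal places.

seg 1 [0°–32.9°] uniform, h=17: full span → s += 17 → s = 17.0000
seg 2 [32.9°–290.2°] cycloidal, h=25: θ=228.1° here. β=195.2, B=257.3. 25·(0.7586 − sin(2π·0.7586)/(2π)) = 22.9392 → s = 39.9392
radial distance = base radius + s = 14 + 39.9392 = 53.9392

53.9392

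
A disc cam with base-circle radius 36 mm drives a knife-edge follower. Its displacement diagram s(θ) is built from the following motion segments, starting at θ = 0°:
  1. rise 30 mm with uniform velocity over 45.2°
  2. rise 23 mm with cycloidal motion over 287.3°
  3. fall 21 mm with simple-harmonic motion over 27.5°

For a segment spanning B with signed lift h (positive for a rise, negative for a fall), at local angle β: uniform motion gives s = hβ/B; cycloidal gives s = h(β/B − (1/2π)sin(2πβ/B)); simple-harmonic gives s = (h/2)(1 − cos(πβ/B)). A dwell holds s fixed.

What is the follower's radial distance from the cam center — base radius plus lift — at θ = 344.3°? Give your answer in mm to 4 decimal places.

seg 1 [0°–45.2°] uniform, h=30: full span → s += 30 → s = 30.0000
seg 2 [45.2°–332.5°] cycloidal, h=23: full span → s += 23 → s = 53.0000
seg 3 [332.5°–360°] simple-harmonic, h=-21: θ=344.3° here. β=11.8, B=27.5. -21/2·(1 − cos(π·0.4291)) = -8.1802 → s = 44.8198
radial distance = base radius + s = 36 + 44.8198 = 80.8198

80.8198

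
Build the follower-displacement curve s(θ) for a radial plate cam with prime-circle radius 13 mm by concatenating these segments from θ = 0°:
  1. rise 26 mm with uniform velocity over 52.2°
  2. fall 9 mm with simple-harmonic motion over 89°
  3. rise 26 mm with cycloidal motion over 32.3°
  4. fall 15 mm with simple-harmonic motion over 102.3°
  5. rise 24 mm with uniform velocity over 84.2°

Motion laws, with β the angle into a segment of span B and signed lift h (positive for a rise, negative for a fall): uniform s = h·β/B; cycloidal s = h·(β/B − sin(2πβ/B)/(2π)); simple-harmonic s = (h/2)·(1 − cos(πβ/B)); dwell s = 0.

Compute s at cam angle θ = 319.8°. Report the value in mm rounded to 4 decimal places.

seg 1 [0°–52.2°] uniform, h=26: full span → s += 26 → s = 26.0000
seg 2 [52.2°–141.2°] simple-harmonic, h=-9: full span → s += -9 → s = 17.0000
seg 3 [141.2°–173.5°] cycloidal, h=26: full span → s += 26 → s = 43.0000
seg 4 [173.5°–275.8°] simple-harmonic, h=-15: full span → s += -15 → s = 28.0000
seg 5 [275.8°–360°] uniform, h=24: θ=319.8° here. β=44, B=84.2. 24·44/84.2 = 12.5416 → s = 40.5416

40.5416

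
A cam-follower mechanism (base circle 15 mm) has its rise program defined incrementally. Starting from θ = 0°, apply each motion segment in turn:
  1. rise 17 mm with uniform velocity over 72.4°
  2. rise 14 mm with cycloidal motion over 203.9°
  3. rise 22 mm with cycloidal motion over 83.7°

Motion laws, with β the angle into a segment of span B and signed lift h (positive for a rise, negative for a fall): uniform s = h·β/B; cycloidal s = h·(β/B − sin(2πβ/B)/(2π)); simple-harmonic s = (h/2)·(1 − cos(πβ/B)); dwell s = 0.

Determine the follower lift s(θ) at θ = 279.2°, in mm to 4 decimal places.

seg 1 [0°–72.4°] uniform, h=17: full span → s += 17 → s = 17.0000
seg 2 [72.4°–276.3°] cycloidal, h=14: full span → s += 14 → s = 31.0000
seg 3 [276.3°–360°] cycloidal, h=22: θ=279.2° here. β=2.9, B=83.7. 22·(0.0346 − sin(2π·0.0346)/(2π)) = 0.0060 → s = 31.0060

31.0060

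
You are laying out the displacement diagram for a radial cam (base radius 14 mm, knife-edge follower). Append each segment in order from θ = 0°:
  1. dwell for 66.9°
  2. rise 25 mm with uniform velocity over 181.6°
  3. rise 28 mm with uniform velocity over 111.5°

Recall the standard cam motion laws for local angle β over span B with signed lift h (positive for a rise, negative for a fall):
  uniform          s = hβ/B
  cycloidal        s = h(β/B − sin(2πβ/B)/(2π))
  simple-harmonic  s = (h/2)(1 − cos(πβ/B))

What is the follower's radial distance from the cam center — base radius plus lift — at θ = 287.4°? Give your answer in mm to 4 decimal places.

seg 1 [0°–66.9°] dwell: s stays 0.0000
seg 2 [66.9°–248.5°] uniform, h=25: full span → s += 25 → s = 25.0000
seg 3 [248.5°–360°] uniform, h=28: θ=287.4° here. β=38.9, B=111.5. 28·38.9/111.5 = 9.7686 → s = 34.7686
radial distance = base radius + s = 14 + 34.7686 = 48.7686

48.7686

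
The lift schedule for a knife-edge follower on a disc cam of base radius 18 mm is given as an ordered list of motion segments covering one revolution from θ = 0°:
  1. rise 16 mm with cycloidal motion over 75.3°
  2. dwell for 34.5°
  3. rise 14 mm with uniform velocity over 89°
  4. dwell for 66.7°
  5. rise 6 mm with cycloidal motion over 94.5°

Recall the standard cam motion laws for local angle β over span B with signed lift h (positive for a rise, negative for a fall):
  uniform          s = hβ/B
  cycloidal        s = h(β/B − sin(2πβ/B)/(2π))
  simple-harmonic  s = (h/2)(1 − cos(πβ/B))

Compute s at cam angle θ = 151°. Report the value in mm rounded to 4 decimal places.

seg 1 [0°–75.3°] cycloidal, h=16: full span → s += 16 → s = 16.0000
seg 2 [75.3°–109.8°] dwell: s stays 16.0000
seg 3 [109.8°–198.8°] uniform, h=14: θ=151° here. β=41.2, B=89. 14·41.2/89 = 6.4809 → s = 22.4809

22.4809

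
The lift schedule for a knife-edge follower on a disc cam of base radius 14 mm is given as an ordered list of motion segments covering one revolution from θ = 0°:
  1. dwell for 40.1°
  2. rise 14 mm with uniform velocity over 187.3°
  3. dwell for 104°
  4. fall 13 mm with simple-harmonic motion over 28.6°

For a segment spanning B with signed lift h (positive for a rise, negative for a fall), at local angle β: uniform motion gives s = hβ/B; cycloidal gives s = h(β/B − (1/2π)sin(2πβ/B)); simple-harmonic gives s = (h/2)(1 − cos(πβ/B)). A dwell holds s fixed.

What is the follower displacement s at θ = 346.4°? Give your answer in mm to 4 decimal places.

seg 1 [0°–40.1°] dwell: s stays 0.0000
seg 2 [40.1°–227.4°] uniform, h=14: full span → s += 14 → s = 14.0000
seg 3 [227.4°–331.4°] dwell: s stays 14.0000
seg 4 [331.4°–360°] simple-harmonic, h=-13: θ=346.4° here. β=15, B=28.6. -13/2·(1 − cos(π·0.5245)) = -6.9993 → s = 7.0007

7.0007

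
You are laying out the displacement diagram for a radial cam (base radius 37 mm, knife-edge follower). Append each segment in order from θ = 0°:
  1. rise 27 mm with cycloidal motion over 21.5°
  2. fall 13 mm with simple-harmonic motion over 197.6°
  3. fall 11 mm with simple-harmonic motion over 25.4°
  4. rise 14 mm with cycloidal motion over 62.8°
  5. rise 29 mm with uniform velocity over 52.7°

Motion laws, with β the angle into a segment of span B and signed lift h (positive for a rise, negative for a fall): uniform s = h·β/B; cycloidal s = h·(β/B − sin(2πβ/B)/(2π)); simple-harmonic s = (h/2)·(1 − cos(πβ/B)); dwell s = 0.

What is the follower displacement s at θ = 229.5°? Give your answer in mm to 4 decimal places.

seg 1 [0°–21.5°] cycloidal, h=27: full span → s += 27 → s = 27.0000
seg 2 [21.5°–219.1°] simple-harmonic, h=-13: full span → s += -13 → s = 14.0000
seg 3 [219.1°–244.5°] simple-harmonic, h=-11: θ=229.5° here. β=10.4, B=25.4. -11/2·(1 − cos(π·0.4094)) = -3.9564 → s = 10.0436

10.0436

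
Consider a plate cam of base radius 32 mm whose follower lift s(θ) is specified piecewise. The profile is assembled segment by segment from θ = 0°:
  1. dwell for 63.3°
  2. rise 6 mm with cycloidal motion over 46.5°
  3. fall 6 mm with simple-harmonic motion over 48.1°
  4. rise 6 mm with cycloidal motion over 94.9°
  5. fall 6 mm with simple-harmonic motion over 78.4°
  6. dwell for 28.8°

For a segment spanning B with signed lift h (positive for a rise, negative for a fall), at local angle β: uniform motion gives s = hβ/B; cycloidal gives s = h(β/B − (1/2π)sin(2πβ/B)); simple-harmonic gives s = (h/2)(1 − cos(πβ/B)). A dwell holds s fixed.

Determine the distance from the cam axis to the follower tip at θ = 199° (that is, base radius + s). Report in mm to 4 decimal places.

seg 1 [0°–63.3°] dwell: s stays 0.0000
seg 2 [63.3°–109.8°] cycloidal, h=6: full span → s += 6 → s = 6.0000
seg 3 [109.8°–157.9°] simple-harmonic, h=-6: full span → s += -6 → s = 0.0000
seg 4 [157.9°–252.8°] cycloidal, h=6: θ=199° here. β=41.1, B=94.9. 6·(0.4331 − sin(2π·0.4331)/(2π)) = 2.2088 → s = 2.2088
radial distance = base radius + s = 32 + 2.2088 = 34.2088

34.2088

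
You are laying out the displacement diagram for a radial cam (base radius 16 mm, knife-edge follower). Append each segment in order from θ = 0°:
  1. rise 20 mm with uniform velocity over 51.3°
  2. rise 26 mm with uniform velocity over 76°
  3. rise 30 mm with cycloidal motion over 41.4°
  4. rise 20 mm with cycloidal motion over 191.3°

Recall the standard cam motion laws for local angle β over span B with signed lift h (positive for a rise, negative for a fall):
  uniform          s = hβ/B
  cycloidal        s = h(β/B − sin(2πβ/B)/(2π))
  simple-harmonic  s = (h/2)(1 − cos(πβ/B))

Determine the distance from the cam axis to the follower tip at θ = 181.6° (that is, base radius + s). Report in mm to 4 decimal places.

seg 1 [0°–51.3°] uniform, h=20: full span → s += 20 → s = 20.0000
seg 2 [51.3°–127.3°] uniform, h=26: full span → s += 26 → s = 46.0000
seg 3 [127.3°–168.7°] cycloidal, h=30: full span → s += 30 → s = 76.0000
seg 4 [168.7°–360°] cycloidal, h=20: θ=181.6° here. β=12.9, B=191.3. 20·(0.0674 − sin(2π·0.0674)/(2π)) = 0.0400 → s = 76.0400
radial distance = base radius + s = 16 + 76.0400 = 92.0400

92.0400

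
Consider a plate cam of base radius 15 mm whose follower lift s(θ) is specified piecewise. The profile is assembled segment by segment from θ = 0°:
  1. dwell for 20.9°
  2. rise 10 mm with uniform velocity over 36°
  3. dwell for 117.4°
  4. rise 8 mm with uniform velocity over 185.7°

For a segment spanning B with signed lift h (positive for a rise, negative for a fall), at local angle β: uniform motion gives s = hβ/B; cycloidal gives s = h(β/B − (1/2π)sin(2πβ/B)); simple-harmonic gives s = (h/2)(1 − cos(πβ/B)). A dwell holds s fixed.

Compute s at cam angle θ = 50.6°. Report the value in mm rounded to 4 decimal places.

seg 1 [0°–20.9°] dwell: s stays 0.0000
seg 2 [20.9°–56.9°] uniform, h=10: θ=50.6° here. β=29.7, B=36. 10·29.7/36 = 8.2500 → s = 8.2500

8.2500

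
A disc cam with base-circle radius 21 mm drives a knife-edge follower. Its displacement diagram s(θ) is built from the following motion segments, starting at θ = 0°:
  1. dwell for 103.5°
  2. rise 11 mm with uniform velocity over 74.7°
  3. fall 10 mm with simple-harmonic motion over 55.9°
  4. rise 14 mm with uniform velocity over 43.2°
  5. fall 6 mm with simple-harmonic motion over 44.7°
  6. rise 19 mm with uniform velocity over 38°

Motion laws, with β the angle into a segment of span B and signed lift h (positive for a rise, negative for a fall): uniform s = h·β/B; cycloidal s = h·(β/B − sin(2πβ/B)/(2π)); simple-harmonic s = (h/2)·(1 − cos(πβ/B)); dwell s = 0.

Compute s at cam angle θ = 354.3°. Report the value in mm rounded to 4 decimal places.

seg 1 [0°–103.5°] dwell: s stays 0.0000
seg 2 [103.5°–178.2°] uniform, h=11: full span → s += 11 → s = 11.0000
seg 3 [178.2°–234.1°] simple-harmonic, h=-10: full span → s += -10 → s = 1.0000
seg 4 [234.1°–277.3°] uniform, h=14: full span → s += 14 → s = 15.0000
seg 5 [277.3°–322°] simple-harmonic, h=-6: full span → s += -6 → s = 9.0000
seg 6 [322°–360°] uniform, h=19: θ=354.3° here. β=32.3, B=38. 19·32.3/38 = 16.1500 → s = 25.1500

25.1500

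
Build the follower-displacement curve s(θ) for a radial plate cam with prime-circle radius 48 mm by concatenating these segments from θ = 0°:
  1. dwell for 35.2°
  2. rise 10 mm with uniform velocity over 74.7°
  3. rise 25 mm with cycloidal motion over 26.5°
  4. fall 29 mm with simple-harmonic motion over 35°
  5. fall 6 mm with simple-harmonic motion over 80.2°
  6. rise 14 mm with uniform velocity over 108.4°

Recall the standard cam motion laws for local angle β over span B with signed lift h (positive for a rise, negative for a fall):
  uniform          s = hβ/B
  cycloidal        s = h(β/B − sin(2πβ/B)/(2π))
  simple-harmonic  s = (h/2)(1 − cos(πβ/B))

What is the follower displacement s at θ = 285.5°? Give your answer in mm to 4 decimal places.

seg 1 [0°–35.2°] dwell: s stays 0.0000
seg 2 [35.2°–109.9°] uniform, h=10: full span → s += 10 → s = 10.0000
seg 3 [109.9°–136.4°] cycloidal, h=25: full span → s += 25 → s = 35.0000
seg 4 [136.4°–171.4°] simple-harmonic, h=-29: full span → s += -29 → s = 6.0000
seg 5 [171.4°–251.6°] simple-harmonic, h=-6: full span → s += -6 → s = 0.0000
seg 6 [251.6°–360°] uniform, h=14: θ=285.5° here. β=33.9, B=108.4. 14·33.9/108.4 = 4.3782 → s = 4.3782

4.3782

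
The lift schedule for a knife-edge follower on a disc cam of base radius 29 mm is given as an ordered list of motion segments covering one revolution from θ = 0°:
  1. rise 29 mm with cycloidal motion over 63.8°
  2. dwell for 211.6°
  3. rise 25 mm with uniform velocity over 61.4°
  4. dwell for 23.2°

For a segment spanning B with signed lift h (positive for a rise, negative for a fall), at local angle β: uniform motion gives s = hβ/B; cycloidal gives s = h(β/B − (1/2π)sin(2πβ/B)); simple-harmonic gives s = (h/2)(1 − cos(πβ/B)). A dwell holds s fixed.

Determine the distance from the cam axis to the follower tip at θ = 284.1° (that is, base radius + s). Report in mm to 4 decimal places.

seg 1 [0°–63.8°] cycloidal, h=29: full span → s += 29 → s = 29.0000
seg 2 [63.8°–275.4°] dwell: s stays 29.0000
seg 3 [275.4°–336.8°] uniform, h=25: θ=284.1° here. β=8.7, B=61.4. 25·8.7/61.4 = 3.5423 → s = 32.5423
radial distance = base radius + s = 29 + 32.5423 = 61.5423

61.5423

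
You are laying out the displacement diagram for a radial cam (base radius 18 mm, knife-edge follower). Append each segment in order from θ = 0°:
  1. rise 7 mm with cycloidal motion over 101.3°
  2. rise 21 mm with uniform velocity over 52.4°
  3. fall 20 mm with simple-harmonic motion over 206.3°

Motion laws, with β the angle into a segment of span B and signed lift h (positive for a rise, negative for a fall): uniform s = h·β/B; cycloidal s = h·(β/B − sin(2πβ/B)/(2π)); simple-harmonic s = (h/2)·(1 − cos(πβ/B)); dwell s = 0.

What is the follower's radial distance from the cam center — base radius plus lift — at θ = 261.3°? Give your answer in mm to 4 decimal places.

seg 1 [0°–101.3°] cycloidal, h=7: full span → s += 7 → s = 7.0000
seg 2 [101.3°–153.7°] uniform, h=21: full span → s += 21 → s = 28.0000
seg 3 [153.7°–360°] simple-harmonic, h=-20: θ=261.3° here. β=107.6, B=206.3. -20/2·(1 − cos(π·0.5216)) = -10.6771 → s = 17.3229
radial distance = base radius + s = 18 + 17.3229 = 35.3229

35.3229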